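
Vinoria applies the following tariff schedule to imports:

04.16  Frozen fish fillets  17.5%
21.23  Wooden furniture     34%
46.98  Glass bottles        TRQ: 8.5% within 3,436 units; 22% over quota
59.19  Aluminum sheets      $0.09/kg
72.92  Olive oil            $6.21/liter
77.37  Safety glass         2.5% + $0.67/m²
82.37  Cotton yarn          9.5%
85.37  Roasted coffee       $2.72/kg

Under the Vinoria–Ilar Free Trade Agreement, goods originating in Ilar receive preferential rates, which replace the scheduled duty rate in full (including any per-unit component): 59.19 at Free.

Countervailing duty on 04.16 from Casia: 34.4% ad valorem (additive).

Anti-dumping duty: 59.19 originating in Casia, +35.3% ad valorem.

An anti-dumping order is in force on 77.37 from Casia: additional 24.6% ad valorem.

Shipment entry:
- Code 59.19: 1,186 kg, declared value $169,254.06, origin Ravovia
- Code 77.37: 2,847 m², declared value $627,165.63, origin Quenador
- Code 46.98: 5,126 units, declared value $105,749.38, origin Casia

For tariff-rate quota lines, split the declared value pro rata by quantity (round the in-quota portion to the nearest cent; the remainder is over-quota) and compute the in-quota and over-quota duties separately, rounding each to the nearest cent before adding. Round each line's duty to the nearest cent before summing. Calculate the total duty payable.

$31,388.80

Line 1 (59.19, Ravovia, 1,186 kg, $169,254.06):
Base rate for 59.19 is $0.09/kg.
59.19 has an FTA preferential rate, but origin Ravovia is not Ilar; base rate stands.
The additional-duty order on 59.19 targets Casia, not Ravovia; it does not apply.
Duty = 1,186 × $0.09 = $106.74.
Line 2 (77.37, Quenador, 2,847 m², $627,165.63):
Base rate for 77.37 is 2.5% + $0.67/m².
The additional-duty order on 77.37 targets Casia, not Quenador; it does not apply.
Duty = $627,165.63 × 2.5% + 2,847 × $0.67 = $17,586.63.
Line 3 (46.98, Casia, 5,126 units, $105,749.38):
Code 46.98 is under a tariff-rate quota (threshold 3,436 units). In-quota: 3,436 units at 8.5%; over-quota: 1,690 units at 22%.
Pro-rata value split: in-quota = $105,749.38 × 3,436/5,126 = $70,884.68; over-quota = $105,749.38 − $70,884.68 = $34,864.70.
In-quota duty = $70,884.68 × 8.5% = $6,025.20. Over-quota duty = $34,864.70 × 22% = $7,670.23.
Line duty = $6,025.20 + $7,670.23 = $13,695.43.
Total = $106.74 + $17,586.63 + $13,695.43 = $31,388.80.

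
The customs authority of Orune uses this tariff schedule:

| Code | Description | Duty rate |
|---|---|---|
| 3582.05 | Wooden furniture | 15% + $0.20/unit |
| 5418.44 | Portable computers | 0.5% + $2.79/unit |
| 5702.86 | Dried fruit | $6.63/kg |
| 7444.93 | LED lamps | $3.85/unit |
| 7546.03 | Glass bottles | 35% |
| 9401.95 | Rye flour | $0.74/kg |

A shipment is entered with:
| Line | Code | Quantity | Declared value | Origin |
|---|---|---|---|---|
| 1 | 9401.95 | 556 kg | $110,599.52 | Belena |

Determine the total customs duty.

Line 1 (9401.95, Belena, 556 kg, $110,599.52):
Base rate for 9401.95 is $0.74/kg.
Duty = 556 × $0.74 = $411.44.

$411.44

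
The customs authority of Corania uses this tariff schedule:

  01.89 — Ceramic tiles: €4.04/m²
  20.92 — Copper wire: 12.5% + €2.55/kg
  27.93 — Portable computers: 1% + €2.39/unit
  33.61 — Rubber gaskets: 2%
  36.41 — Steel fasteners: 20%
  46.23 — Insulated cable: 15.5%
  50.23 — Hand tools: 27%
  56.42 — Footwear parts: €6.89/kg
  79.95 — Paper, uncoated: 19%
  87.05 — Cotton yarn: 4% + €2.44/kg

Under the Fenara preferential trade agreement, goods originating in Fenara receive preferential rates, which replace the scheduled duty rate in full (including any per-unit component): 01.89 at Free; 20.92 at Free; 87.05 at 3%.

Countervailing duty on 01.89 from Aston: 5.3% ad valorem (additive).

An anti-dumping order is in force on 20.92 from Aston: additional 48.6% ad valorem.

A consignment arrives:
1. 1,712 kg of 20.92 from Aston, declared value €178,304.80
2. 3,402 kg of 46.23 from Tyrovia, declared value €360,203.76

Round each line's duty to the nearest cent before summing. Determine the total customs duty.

Line 1 (20.92, Aston, 1,712 kg, €178,304.80):
Base rate for 20.92 is 12.5% + €2.55/kg.
20.92 has an FTA preferential rate, but origin Aston is not Fenara; base rate stands.
Additional duty on 20.92 from Aston: +48.6%. Applied ad valorem rate: 12.5% + 48.6% = 61.1%.
Duty = €178,304.80 × 61.1% + 1,712 × €2.55 = €113,309.83.
Line 2 (46.23, Tyrovia, 3,402 kg, €360,203.76):
Base rate for 46.23 is 15.5%.
Duty = €360,203.76 × 15.5% = €55,831.58.
Total = €113,309.83 + €55,831.58 = €169,141.41.

€169,141.41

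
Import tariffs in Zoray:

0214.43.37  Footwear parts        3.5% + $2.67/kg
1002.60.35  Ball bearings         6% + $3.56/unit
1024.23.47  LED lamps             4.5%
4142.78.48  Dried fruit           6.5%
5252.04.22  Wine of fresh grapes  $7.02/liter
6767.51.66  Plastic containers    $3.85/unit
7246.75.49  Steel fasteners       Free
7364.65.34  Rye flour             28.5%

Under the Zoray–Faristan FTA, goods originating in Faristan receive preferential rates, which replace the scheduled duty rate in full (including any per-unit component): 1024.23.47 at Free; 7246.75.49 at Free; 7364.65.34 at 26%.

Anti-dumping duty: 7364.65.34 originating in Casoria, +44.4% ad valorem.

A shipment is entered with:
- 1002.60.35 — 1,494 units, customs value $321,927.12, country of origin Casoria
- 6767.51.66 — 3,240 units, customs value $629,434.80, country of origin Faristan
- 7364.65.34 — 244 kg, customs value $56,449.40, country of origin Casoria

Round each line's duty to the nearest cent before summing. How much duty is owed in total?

Line 1 (1002.60.35, Casoria, 1,494 units, $321,927.12):
Base rate for 1002.60.35 is 6% + $3.56/unit.
Duty = $321,927.12 × 6% + 1,494 × $3.56 = $24,634.27.
Line 2 (6767.51.66, Faristan, 3,240 units, $629,434.80):
Base rate for 6767.51.66 is $3.85/unit.
Origin Faristan is the FTA partner but 6767.51.66 is not on the preference list; base rate stands.
Duty = 3,240 × $3.85 = $12,474.00.
Line 3 (7364.65.34, Casoria, 244 kg, $56,449.40):
Base rate for 7364.65.34 is 28.5%.
7364.65.34 has an FTA preferential rate, but origin Casoria is not Faristan; base rate stands.
Additional duty on 7364.65.34 from Casoria: +44.4%. Applied ad valorem rate: 28.5% + 44.4% = 72.9%.
Duty = $56,449.40 × 72.9% = $41,151.61.
Total = $24,634.27 + $12,474.00 + $41,151.61 = $78,259.88.

$78,259.88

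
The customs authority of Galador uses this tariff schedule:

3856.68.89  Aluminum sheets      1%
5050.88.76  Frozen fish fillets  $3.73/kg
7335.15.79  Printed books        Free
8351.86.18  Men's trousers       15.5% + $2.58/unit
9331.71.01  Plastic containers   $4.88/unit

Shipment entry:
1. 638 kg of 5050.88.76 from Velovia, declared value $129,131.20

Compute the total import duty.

Line 1 (5050.88.76, Velovia, 638 kg, $129,131.20):
Base rate for 5050.88.76 is $3.73/kg.
Duty = 638 × $3.73 = $2,379.74.

$2,379.74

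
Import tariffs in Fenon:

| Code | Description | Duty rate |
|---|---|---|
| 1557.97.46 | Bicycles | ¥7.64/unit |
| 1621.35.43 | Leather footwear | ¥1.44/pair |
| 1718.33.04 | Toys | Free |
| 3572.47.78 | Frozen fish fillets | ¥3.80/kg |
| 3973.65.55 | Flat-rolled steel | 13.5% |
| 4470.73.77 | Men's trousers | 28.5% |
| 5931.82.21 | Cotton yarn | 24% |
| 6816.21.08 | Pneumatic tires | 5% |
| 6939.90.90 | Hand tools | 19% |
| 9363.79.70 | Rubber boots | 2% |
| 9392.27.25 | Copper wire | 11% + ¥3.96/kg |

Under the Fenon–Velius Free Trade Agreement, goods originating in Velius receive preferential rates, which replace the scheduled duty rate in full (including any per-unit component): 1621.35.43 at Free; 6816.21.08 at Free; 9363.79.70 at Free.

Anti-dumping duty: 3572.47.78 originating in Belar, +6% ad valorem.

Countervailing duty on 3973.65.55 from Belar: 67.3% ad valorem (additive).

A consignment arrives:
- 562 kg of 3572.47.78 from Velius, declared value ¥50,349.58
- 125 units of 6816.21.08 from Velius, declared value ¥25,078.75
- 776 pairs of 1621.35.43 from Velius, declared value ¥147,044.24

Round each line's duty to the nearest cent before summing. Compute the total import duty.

Line 1 (3572.47.78, Velius, 562 kg, ¥50,349.58):
Base rate for 3572.47.78 is ¥3.80/kg.
Origin Velius is the FTA partner but 3572.47.78 is not on the preference list; base rate stands.
The additional-duty order on 3572.47.78 targets Belar, not Velius; it does not apply.
Duty = 562 × ¥3.80 = ¥2,135.60.
Line 2 (6816.21.08, Velius, 125 units, ¥25,078.75):
Base rate for 6816.21.08 is 5%.
Origin Velius qualifies under the Fenon–Velius agreement and 6816.21.08 is covered: preferential rate Free applies instead.
Duty = ¥25,078.75 × 0% = ¥0.00.
Line 3 (1621.35.43, Velius, 776 pairs, ¥147,044.24):
Base rate for 1621.35.43 is ¥1.44/pair.
Origin Velius qualifies under the Fenon–Velius agreement and 1621.35.43 is covered: preferential rate Free applies instead.
Duty = ¥147,044.24 × 0% = ¥0.00.
Total = ¥2,135.60 + ¥0.00 + ¥0.00 = ¥2,135.60.

¥2,135.60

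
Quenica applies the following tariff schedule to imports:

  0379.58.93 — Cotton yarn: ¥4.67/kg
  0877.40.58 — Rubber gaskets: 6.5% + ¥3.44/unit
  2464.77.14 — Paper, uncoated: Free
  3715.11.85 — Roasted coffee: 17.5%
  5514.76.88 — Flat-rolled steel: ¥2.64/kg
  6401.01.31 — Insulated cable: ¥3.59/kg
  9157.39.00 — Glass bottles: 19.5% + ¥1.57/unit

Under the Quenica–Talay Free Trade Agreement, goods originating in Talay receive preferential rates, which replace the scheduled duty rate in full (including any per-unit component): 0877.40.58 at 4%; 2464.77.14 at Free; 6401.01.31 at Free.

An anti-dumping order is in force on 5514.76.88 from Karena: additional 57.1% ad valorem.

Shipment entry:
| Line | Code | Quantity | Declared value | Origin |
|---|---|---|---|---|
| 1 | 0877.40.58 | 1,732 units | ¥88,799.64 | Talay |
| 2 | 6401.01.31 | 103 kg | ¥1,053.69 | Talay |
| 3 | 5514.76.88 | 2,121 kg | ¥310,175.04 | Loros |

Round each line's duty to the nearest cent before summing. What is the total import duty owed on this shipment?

¥9,151.43

Line 1 (0877.40.58, Talay, 1,732 units, ¥88,799.64):
Base rate for 0877.40.58 is 6.5% + ¥3.44/unit.
Origin Talay qualifies under the Quenica–Talay agreement and 0877.40.58 is covered: preferential rate 4% applies instead.
Duty = ¥88,799.64 × 4% = ¥3,551.99.
Line 2 (6401.01.31, Talay, 103 kg, ¥1,053.69):
Base rate for 6401.01.31 is ¥3.59/kg.
Origin Talay qualifies under the Quenica–Talay agreement and 6401.01.31 is covered: preferential rate Free applies instead.
Duty = ¥1,053.69 × 0% = ¥0.00.
Line 3 (5514.76.88, Loros, 2,121 kg, ¥310,175.04):
Base rate for 5514.76.88 is ¥2.64/kg.
The additional-duty order on 5514.76.88 targets Karena, not Loros; it does not apply.
Duty = 2,121 × ¥2.64 = ¥5,599.44.
Total = ¥3,551.99 + ¥0.00 + ¥5,599.44 = ¥9,151.43.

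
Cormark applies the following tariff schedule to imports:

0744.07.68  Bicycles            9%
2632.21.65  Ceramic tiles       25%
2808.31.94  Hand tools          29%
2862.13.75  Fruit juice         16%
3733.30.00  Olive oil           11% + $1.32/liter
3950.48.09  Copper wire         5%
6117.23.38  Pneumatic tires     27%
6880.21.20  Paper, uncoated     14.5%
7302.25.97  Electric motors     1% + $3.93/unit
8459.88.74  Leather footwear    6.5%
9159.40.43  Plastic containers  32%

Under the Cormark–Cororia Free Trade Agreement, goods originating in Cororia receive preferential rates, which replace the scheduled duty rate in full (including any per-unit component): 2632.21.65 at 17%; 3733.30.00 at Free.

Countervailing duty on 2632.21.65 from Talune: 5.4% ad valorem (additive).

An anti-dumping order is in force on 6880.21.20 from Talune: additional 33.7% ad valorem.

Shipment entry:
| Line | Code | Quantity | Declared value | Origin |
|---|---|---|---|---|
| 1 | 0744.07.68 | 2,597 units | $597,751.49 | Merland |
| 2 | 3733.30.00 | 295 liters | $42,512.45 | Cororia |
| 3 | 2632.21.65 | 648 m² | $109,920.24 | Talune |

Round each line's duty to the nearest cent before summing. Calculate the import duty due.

Line 1 (0744.07.68, Merland, 2,597 units, $597,751.49):
Base rate for 0744.07.68 is 9%.
Duty = $597,751.49 × 9% = $53,797.63.
Line 2 (3733.30.00, Cororia, 295 liters, $42,512.45):
Base rate for 3733.30.00 is 11% + $1.32/liter.
Origin Cororia qualifies under the Cormark–Cororia agreement and 3733.30.00 is covered: preferential rate Free applies instead.
Duty = $42,512.45 × 0% = $0.00.
Line 3 (2632.21.65, Talune, 648 m², $109,920.24):
Base rate for 2632.21.65 is 25%.
2632.21.65 has an FTA preferential rate, but origin Talune is not Cororia; base rate stands.
Additional duty on 2632.21.65 from Talune: +5.4%. Applied ad valorem rate: 25% + 5.4% = 30.4%.
Duty = $109,920.24 × 30.4% = $33,415.75.
Total = $53,797.63 + $0.00 + $33,415.75 = $87,213.38.

$87,213.38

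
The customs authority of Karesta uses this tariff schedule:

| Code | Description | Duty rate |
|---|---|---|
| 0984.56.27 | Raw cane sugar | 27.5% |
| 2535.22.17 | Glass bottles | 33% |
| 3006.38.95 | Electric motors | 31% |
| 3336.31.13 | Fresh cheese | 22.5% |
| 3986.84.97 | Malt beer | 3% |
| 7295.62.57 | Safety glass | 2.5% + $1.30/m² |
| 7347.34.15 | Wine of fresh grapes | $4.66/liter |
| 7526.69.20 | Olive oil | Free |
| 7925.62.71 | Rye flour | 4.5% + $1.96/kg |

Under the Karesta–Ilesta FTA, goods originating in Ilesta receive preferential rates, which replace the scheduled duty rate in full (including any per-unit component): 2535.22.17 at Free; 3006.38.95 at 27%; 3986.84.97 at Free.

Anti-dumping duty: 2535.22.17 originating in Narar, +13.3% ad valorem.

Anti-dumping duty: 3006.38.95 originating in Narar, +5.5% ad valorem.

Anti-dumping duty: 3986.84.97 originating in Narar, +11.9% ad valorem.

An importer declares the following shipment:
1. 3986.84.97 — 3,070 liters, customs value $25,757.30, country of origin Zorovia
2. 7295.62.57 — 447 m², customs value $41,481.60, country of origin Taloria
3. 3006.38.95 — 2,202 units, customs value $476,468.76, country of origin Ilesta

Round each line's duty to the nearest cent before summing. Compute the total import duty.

Line 1 (3986.84.97, Zorovia, 3,070 liters, $25,757.30):
Base rate for 3986.84.97 is 3%.
3986.84.97 has an FTA preferential rate, but origin Zorovia is not Ilesta; base rate stands.
The additional-duty order on 3986.84.97 targets Narar, not Zorovia; it does not apply.
Duty = $25,757.30 × 3% = $772.72.
Line 2 (7295.62.57, Taloria, 447 m², $41,481.60):
Base rate for 7295.62.57 is 2.5% + $1.30/m².
Duty = $41,481.60 × 2.5% + 447 × $1.30 = $1,618.14.
Line 3 (3006.38.95, Ilesta, 2,202 units, $476,468.76):
Base rate for 3006.38.95 is 31%.
Origin Ilesta qualifies under the Karesta–Ilesta agreement and 3006.38.95 is covered: preferential rate 27% applies instead.
The additional-duty order on 3006.38.95 targets Narar, not Ilesta; it does not apply.
Duty = $476,468.76 × 27% = $128,646.57.
Total = $772.72 + $1,618.14 + $128,646.57 = $131,037.43.

$131,037.43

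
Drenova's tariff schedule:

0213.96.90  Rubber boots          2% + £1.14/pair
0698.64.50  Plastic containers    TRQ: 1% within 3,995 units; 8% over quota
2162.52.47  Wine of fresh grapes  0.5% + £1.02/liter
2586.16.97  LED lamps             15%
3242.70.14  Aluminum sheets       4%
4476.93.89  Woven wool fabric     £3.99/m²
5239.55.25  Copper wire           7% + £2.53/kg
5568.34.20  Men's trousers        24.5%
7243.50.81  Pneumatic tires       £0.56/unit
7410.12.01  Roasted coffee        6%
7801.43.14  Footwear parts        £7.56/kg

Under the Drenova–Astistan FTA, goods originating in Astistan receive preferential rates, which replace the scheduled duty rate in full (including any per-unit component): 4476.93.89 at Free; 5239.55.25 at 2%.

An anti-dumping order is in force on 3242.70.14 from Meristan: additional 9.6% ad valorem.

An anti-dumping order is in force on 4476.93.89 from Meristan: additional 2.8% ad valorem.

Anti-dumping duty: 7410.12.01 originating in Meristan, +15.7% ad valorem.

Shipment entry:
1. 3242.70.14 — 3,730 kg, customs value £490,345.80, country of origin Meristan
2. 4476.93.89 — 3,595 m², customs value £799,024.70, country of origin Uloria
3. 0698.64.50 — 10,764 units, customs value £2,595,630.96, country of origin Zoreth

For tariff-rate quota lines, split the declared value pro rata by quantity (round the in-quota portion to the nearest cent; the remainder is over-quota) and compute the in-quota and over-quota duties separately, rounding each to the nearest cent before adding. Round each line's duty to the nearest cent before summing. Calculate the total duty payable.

£221,246.75

Line 1 (3242.70.14, Meristan, 3,730 kg, £490,345.80):
Base rate for 3242.70.14 is 4%.
Additional duty on 3242.70.14 from Meristan: +9.6%. Applied ad valorem rate: 4% + 9.6% = 13.6%.
Duty = £490,345.80 × 13.6% = £66,687.03.
Line 2 (4476.93.89, Uloria, 3,595 m², £799,024.70):
Base rate for 4476.93.89 is £3.99/m².
4476.93.89 has an FTA preferential rate, but origin Uloria is not Astistan; base rate stands.
The additional-duty order on 4476.93.89 targets Meristan, not Uloria; it does not apply.
Duty = 3,595 × £3.99 = £14,344.05.
Line 3 (0698.64.50, Zoreth, 10,764 units, £2,595,630.96):
Code 0698.64.50 is under a tariff-rate quota (threshold 3,995 units). In-quota: 3,995 units at 1%; over-quota: 6,769 units at 8%.
Pro-rata value split: in-quota = £2,595,630.96 × 3,995/10,764 = £963,354.30; over-quota = £2,595,630.96 − £963,354.30 = £1,632,276.66.
In-quota duty = £963,354.30 × 1% = £9,633.54. Over-quota duty = £1,632,276.66 × 8% = £130,582.13.
Line duty = £9,633.54 + £130,582.13 = £140,215.67.
Total = £66,687.03 + £14,344.05 + £140,215.67 = £221,246.75.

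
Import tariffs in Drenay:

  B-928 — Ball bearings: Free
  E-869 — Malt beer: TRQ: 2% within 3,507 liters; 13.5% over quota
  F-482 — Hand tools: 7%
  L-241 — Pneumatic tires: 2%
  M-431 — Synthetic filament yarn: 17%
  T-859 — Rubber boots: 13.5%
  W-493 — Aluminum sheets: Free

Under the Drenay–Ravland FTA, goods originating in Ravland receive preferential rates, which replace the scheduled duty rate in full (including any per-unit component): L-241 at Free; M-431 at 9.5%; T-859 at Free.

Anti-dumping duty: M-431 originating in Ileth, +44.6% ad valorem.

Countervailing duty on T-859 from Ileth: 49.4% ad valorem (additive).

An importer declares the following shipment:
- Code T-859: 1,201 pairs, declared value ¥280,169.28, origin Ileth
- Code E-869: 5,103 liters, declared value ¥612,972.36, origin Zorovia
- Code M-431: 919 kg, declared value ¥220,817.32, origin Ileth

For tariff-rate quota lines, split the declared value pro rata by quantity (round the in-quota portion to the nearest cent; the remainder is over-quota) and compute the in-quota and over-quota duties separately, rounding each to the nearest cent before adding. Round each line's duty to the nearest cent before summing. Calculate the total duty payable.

¥346,556.23

Line 1 (T-859, Ileth, 1,201 pairs, ¥280,169.28):
Base rate for T-859 is 13.5%.
T-859 has an FTA preferential rate, but origin Ileth is not Ravland; base rate stands.
Additional duty on T-859 from Ileth: +49.4%. Applied ad valorem rate: 13.5% + 49.4% = 62.9%.
Duty = ¥280,169.28 × 62.9% = ¥176,226.48.
Line 2 (E-869, Zorovia, 5,103 liters, ¥612,972.36):
Code E-869 is under a tariff-rate quota (threshold 3,507 liters). In-quota: 3,507 liters at 2%; over-quota: 1,596 liters at 13.5%.
Pro-rata value split: in-quota = ¥612,972.36 × 3,507/5,103 = ¥421,260.84; over-quota = ¥612,972.36 − ¥421,260.84 = ¥191,711.52.
In-quota duty = ¥421,260.84 × 2% = ¥8,425.22. Over-quota duty = ¥191,711.52 × 13.5% = ¥25,881.06.
Line duty = ¥8,425.22 + ¥25,881.06 = ¥34,306.28.
Line 3 (M-431, Ileth, 919 kg, ¥220,817.32):
Base rate for M-431 is 17%.
M-431 has an FTA preferential rate, but origin Ileth is not Ravland; base rate stands.
Additional duty on M-431 from Ileth: +44.6%. Applied ad valorem rate: 17% + 44.6% = 61.6%.
Duty = ¥220,817.32 × 61.6% = ¥136,023.47.
Total = ¥176,226.48 + ¥34,306.28 + ¥136,023.47 = ¥346,556.23.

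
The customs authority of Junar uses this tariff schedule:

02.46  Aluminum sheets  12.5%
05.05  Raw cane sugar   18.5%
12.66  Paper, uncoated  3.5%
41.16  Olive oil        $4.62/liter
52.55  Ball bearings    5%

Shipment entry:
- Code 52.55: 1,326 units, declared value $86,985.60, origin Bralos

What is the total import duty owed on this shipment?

Line 1 (52.55, Bralos, 1,326 units, $86,985.60):
Base rate for 52.55 is 5%.
Duty = $86,985.60 × 5% = $4,349.28.

$4,349.28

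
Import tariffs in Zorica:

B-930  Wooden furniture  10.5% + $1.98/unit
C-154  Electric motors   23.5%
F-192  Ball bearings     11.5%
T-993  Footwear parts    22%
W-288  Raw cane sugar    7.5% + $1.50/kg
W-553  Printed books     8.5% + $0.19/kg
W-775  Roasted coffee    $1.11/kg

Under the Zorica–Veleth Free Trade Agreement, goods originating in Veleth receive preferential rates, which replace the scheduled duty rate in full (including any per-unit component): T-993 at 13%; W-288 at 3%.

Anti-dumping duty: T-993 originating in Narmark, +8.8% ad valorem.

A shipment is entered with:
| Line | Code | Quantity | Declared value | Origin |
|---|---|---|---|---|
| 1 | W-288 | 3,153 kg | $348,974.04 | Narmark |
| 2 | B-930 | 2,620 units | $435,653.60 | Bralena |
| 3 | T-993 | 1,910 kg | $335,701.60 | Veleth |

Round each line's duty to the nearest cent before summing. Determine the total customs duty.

Line 1 (W-288, Narmark, 3,153 kg, $348,974.04):
Base rate for W-288 is 7.5% + $1.50/kg.
W-288 has an FTA preferential rate, but origin Narmark is not Veleth; base rate stands.
Duty = $348,974.04 × 7.5% + 3,153 × $1.50 = $30,902.55.
Line 2 (B-930, Bralena, 2,620 units, $435,653.60):
Base rate for B-930 is 10.5% + $1.98/unit.
Duty = $435,653.60 × 10.5% + 2,620 × $1.98 = $50,931.23.
Line 3 (T-993, Veleth, 1,910 kg, $335,701.60):
Base rate for T-993 is 22%.
Origin Veleth qualifies under the Zorica–Veleth agreement and T-993 is covered: preferential rate 13% applies instead.
The additional-duty order on T-993 targets Narmark, not Veleth; it does not apply.
Duty = $335,701.60 × 13% = $43,641.21.
Total = $30,902.55 + $50,931.23 + $43,641.21 = $125,474.99.

$125,474.99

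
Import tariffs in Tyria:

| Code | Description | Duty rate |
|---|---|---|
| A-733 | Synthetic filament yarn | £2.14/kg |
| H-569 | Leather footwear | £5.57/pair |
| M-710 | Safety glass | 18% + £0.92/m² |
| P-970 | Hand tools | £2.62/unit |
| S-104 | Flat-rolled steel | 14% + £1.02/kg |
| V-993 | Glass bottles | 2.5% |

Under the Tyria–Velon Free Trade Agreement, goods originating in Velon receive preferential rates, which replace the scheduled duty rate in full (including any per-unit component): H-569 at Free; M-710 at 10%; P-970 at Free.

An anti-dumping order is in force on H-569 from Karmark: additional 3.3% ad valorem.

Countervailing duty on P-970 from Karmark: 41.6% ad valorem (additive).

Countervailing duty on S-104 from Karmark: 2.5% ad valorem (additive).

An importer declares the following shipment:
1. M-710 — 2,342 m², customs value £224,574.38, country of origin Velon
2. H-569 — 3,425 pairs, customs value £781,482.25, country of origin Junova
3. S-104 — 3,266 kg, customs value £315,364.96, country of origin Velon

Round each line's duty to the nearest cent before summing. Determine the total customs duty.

£89,017.10

Line 1 (M-710, Velon, 2,342 m², £224,574.38):
Base rate for M-710 is 18% + £0.92/m².
Origin Velon qualifies under the Tyria–Velon agreement and M-710 is covered: preferential rate 10% applies instead.
Duty = £224,574.38 × 10% = £22,457.44.
Line 2 (H-569, Junova, 3,425 pairs, £781,482.25):
Base rate for H-569 is £5.57/pair.
H-569 has an FTA preferential rate, but origin Junova is not Velon; base rate stands.
The additional-duty order on H-569 targets Karmark, not Junova; it does not apply.
Duty = 3,425 × £5.57 = £19,077.25.
Line 3 (S-104, Velon, 3,266 kg, £315,364.96):
Base rate for S-104 is 14% + £1.02/kg.
Origin Velon is the FTA partner but S-104 is not on the preference list; base rate stands.
The additional-duty order on S-104 targets Karmark, not Velon; it does not apply.
Duty = £315,364.96 × 14% + 3,266 × £1.02 = £47,482.41.
Total = £22,457.44 + £19,077.25 + £47,482.41 = £89,017.10.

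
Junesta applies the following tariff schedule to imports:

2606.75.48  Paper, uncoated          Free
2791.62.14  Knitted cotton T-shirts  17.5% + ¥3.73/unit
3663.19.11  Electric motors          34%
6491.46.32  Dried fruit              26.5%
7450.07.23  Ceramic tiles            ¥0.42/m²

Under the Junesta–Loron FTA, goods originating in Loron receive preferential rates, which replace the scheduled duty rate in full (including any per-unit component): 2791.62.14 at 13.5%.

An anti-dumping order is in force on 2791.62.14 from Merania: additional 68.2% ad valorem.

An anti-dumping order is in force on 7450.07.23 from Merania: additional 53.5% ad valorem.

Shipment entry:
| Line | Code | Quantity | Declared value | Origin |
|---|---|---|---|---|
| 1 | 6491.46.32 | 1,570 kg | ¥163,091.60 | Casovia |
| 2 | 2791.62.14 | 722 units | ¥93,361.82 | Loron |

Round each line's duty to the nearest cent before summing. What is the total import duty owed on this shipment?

¥55,823.12

Line 1 (6491.46.32, Casovia, 1,570 kg, ¥163,091.60):
Base rate for 6491.46.32 is 26.5%.
Duty = ¥163,091.60 × 26.5% = ¥43,219.27.
Line 2 (2791.62.14, Loron, 722 units, ¥93,361.82):
Base rate for 2791.62.14 is 17.5% + ¥3.73/unit.
Origin Loron qualifies under the Junesta–Loron agreement and 2791.62.14 is covered: preferential rate 13.5% applies instead.
The additional-duty order on 2791.62.14 targets Merania, not Loron; it does not apply.
Duty = ¥93,361.82 × 13.5% = ¥12,603.85.
Total = ¥43,219.27 + ¥12,603.85 = ¥55,823.12.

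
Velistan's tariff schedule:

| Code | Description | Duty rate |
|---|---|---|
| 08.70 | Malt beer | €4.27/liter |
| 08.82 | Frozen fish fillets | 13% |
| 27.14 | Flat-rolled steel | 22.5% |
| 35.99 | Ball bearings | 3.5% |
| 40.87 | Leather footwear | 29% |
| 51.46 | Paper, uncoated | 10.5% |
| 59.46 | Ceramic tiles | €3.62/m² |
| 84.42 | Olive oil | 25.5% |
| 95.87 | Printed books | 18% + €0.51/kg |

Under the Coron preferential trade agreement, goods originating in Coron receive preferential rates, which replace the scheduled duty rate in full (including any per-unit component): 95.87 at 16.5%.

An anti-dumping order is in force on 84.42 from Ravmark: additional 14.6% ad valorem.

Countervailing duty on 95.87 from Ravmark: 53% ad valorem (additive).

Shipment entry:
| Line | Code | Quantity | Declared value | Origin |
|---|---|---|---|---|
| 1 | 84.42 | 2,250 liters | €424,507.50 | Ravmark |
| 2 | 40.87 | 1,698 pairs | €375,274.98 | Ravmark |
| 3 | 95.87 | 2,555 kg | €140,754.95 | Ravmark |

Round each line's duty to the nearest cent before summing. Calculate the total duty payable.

€380,296.31

Line 1 (84.42, Ravmark, 2,250 liters, €424,507.50):
Base rate for 84.42 is 25.5%.
Additional duty on 84.42 from Ravmark: +14.6%. Applied ad valorem rate: 25.5% + 14.6% = 40.1%.
Duty = €424,507.50 × 40.1% = €170,227.51.
Line 2 (40.87, Ravmark, 1,698 pairs, €375,274.98):
Base rate for 40.87 is 29%.
Duty = €375,274.98 × 29% = €108,829.74.
Line 3 (95.87, Ravmark, 2,555 kg, €140,754.95):
Base rate for 95.87 is 18% + €0.51/kg.
95.87 has an FTA preferential rate, but origin Ravmark is not Coron; base rate stands.
Additional duty on 95.87 from Ravmark: +53%. Applied ad valorem rate: 18% + 53% = 71%.
Duty = €140,754.95 × 71% + 2,555 × €0.51 = €101,239.06.
Total = €170,227.51 + €108,829.74 + €101,239.06 = €380,296.31.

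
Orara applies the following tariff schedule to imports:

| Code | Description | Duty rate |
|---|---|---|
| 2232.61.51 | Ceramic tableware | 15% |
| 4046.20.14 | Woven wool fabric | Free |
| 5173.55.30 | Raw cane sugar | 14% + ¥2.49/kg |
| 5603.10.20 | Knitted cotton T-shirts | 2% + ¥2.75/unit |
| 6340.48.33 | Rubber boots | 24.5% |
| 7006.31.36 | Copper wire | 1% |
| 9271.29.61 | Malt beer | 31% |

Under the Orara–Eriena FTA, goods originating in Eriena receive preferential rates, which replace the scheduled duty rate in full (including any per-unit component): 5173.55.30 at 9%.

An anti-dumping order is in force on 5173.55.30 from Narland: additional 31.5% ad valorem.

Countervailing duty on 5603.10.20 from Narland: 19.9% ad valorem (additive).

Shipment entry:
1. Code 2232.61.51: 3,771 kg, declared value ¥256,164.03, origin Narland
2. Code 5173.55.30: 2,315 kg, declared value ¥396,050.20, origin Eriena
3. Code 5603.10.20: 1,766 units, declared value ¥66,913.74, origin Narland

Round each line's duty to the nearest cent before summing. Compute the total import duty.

¥93,579.73

Line 1 (2232.61.51, Narland, 3,771 kg, ¥256,164.03):
Base rate for 2232.61.51 is 15%.
Duty = ¥256,164.03 × 15% = ¥38,424.60.
Line 2 (5173.55.30, Eriena, 2,315 kg, ¥396,050.20):
Base rate for 5173.55.30 is 14% + ¥2.49/kg.
Origin Eriena qualifies under the Orara–Eriena agreement and 5173.55.30 is covered: preferential rate 9% applies instead.
The additional-duty order on 5173.55.30 targets Narland, not Eriena; it does not apply.
Duty = ¥396,050.20 × 9% = ¥35,644.52.
Line 3 (5603.10.20, Narland, 1,766 units, ¥66,913.74):
Base rate for 5603.10.20 is 2% + ¥2.75/unit.
Additional duty on 5603.10.20 from Narland: +19.9%. Applied ad valorem rate: 2% + 19.9% = 21.9%.
Duty = ¥66,913.74 × 21.9% + 1,766 × ¥2.75 = ¥19,510.61.
Total = ¥38,424.60 + ¥35,644.52 + ¥19,510.61 = ¥93,579.73.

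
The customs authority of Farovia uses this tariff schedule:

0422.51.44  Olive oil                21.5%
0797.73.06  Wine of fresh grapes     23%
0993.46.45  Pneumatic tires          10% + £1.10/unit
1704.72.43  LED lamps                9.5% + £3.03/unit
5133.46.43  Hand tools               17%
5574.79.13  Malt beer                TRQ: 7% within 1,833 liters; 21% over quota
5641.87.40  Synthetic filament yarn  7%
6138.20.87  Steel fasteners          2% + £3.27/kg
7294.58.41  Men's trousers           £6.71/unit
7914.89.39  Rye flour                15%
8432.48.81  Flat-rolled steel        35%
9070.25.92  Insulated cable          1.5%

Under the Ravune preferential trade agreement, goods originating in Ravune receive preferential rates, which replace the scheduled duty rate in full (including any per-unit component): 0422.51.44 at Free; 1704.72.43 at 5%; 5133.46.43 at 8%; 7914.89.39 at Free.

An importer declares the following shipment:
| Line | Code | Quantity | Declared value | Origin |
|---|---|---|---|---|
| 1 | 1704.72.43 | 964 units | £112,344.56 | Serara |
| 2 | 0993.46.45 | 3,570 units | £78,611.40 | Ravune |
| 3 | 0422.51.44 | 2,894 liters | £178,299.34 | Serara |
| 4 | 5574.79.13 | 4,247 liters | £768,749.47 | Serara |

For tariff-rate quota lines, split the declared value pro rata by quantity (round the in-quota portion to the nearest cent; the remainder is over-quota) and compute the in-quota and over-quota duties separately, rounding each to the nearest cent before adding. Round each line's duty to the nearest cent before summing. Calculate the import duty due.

£178,702.75

Line 1 (1704.72.43, Serara, 964 units, £112,344.56):
Base rate for 1704.72.43 is 9.5% + £3.03/unit.
1704.72.43 has an FTA preferential rate, but origin Serara is not Ravune; base rate stands.
Duty = £112,344.56 × 9.5% + 964 × £3.03 = £13,593.65.
Line 2 (0993.46.45, Ravune, 3,570 units, £78,611.40):
Base rate for 0993.46.45 is 10% + £1.10/unit.
Origin Ravune is the FTA partner but 0993.46.45 is not on the preference list; base rate stands.
Duty = £78,611.40 × 10% + 3,570 × £1.10 = £11,788.14.
Line 3 (0422.51.44, Serara, 2,894 liters, £178,299.34):
Base rate for 0422.51.44 is 21.5%.
0422.51.44 has an FTA preferential rate, but origin Serara is not Ravune; base rate stands.
Duty = £178,299.34 × 21.5% = £38,334.36.
Line 4 (5574.79.13, Serara, 4,247 liters, £768,749.47):
Code 5574.79.13 is under a tariff-rate quota (threshold 1,833 liters). In-quota: 1,833 liters at 7%; over-quota: 2,414 liters at 21%.
Pro-rata value split: in-quota = £768,749.47 × 1,833/4,247 = £331,791.33; over-quota = £768,749.47 − £331,791.33 = £436,958.14.
In-quota duty = £331,791.33 × 7% = £23,225.39. Over-quota duty = £436,958.14 × 21% = £91,761.21.
Line duty = £23,225.39 + £91,761.21 = £114,986.60.
Total = £13,593.65 + £11,788.14 + £38,334.36 + £114,986.60 = £178,702.75.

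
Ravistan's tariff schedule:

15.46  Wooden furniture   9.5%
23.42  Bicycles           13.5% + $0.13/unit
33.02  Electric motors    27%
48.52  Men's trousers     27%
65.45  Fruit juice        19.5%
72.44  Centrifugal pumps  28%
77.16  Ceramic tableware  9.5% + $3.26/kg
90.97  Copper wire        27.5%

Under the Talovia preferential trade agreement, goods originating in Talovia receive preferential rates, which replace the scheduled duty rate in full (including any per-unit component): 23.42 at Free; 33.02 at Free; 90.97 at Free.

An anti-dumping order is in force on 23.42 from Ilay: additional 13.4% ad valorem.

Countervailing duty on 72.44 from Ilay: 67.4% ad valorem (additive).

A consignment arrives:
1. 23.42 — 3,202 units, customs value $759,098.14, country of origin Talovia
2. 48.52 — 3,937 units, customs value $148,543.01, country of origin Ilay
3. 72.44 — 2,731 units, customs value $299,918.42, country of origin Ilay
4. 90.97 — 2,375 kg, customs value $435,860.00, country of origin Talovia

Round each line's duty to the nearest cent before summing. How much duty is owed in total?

$326,228.78

Line 1 (23.42, Talovia, 3,202 units, $759,098.14):
Base rate for 23.42 is 13.5% + $0.13/unit.
Origin Talovia qualifies under the Ravistan–Talovia agreement and 23.42 is covered: preferential rate Free applies instead.
The additional-duty order on 23.42 targets Ilay, not Talovia; it does not apply.
Duty = $759,098.14 × 0% = $0.00.
Line 2 (48.52, Ilay, 3,937 units, $148,543.01):
Base rate for 48.52 is 27%.
Duty = $148,543.01 × 27% = $40,106.61.
Line 3 (72.44, Ilay, 2,731 units, $299,918.42):
Base rate for 72.44 is 28%.
Additional duty on 72.44 from Ilay: +67.4%. Applied ad valorem rate: 28% + 67.4% = 95.4%.
Duty = $299,918.42 × 95.4% = $286,122.17.
Line 4 (90.97, Talovia, 2,375 kg, $435,860.00):
Base rate for 90.97 is 27.5%.
Origin Talovia qualifies under the Ravistan–Talovia agreement and 90.97 is covered: preferential rate Free applies instead.
Duty = $435,860.00 × 0% = $0.00.
Total = $0.00 + $40,106.61 + $286,122.17 + $0.00 = $326,228.78.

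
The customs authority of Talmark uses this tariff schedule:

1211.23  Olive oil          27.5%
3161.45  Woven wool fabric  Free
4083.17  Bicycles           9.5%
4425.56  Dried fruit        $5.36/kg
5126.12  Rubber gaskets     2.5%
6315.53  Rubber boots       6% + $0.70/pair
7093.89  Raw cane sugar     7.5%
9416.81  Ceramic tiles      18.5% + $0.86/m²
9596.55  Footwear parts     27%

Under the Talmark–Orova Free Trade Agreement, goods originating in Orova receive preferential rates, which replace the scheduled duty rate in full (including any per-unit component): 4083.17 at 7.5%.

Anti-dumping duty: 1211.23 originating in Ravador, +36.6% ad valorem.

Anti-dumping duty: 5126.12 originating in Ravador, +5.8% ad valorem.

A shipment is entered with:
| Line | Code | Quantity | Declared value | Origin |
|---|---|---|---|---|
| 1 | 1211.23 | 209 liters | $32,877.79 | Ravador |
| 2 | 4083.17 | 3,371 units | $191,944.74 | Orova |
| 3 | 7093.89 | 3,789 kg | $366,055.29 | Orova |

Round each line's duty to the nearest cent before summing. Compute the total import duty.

Line 1 (1211.23, Ravador, 209 liters, $32,877.79):
Base rate for 1211.23 is 27.5%.
Additional duty on 1211.23 from Ravador: +36.6%. Applied ad valorem rate: 27.5% + 36.6% = 64.1%.
Duty = $32,877.79 × 64.1% = $21,074.66.
Line 2 (4083.17, Orova, 3,371 units, $191,944.74):
Base rate for 4083.17 is 9.5%.
Origin Orova qualifies under the Talmark–Orova agreement and 4083.17 is covered: preferential rate 7.5% applies instead.
Duty = $191,944.74 × 7.5% = $14,395.86.
Line 3 (7093.89, Orova, 3,789 kg, $366,055.29):
Base rate for 7093.89 is 7.5%.
Origin Orova is the FTA partner but 7093.89 is not on the preference list; base rate stands.
Duty = $366,055.29 × 7.5% = $27,454.15.
Total = $21,074.66 + $14,395.86 + $27,454.15 = $62,924.67.

$62,924.67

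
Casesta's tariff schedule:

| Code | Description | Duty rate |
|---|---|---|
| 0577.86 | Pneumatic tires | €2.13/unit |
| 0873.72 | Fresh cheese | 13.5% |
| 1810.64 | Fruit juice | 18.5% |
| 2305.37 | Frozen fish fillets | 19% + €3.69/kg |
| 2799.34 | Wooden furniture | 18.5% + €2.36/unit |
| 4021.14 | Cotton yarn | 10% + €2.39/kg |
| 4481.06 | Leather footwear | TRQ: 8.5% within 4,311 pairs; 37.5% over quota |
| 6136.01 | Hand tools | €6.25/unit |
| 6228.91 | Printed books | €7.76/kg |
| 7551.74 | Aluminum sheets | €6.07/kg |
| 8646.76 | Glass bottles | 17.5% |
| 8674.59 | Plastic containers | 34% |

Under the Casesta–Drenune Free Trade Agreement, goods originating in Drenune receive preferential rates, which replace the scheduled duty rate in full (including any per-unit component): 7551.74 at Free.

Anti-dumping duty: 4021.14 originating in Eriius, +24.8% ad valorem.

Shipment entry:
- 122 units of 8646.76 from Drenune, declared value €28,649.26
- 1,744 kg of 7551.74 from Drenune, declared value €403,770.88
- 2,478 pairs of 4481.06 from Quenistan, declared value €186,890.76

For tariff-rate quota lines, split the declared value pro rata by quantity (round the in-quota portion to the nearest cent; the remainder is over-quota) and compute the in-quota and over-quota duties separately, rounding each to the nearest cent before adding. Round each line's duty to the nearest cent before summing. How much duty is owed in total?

€20,899.33

Line 1 (8646.76, Drenune, 122 units, €28,649.26):
Base rate for 8646.76 is 17.5%.
Origin Drenune is the FTA partner but 8646.76 is not on the preference list; base rate stands.
Duty = €28,649.26 × 17.5% = €5,013.62.
Line 2 (7551.74, Drenune, 1,744 kg, €403,770.88):
Base rate for 7551.74 is €6.07/kg.
Origin Drenune qualifies under the Casesta–Drenune agreement and 7551.74 is covered: preferential rate Free applies instead.
Duty = €403,770.88 × 0% = €0.00.
Line 3 (4481.06, Quenistan, 2,478 pairs, €186,890.76):
Code 4481.06 is under a tariff-rate quota (threshold 4,311 pairs). Quantity 2,478 pairs is within the quota, so the in-quota rate 8.5% applies to the full value.
Duty = €186,890.76 × 8.5% = €15,885.71.
Total = €5,013.62 + €0.00 + €15,885.71 = €20,899.33.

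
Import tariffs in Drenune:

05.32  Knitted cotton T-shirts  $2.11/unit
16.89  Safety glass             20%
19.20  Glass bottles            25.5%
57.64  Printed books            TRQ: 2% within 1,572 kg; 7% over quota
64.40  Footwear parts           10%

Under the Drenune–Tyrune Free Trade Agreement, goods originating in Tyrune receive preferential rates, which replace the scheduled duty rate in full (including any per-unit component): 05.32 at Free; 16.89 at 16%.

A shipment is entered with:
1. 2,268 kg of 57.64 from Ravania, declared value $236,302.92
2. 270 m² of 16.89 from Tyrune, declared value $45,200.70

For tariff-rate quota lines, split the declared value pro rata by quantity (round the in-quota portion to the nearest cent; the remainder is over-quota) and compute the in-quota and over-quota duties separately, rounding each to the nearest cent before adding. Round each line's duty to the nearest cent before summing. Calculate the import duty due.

$15,583.98

Line 1 (57.64, Ravania, 2,268 kg, $236,302.92):
Code 57.64 is under a tariff-rate quota (threshold 1,572 kg). In-quota: 1,572 kg at 2%; over-quota: 696 kg at 7%.
Pro-rata value split: in-quota = $236,302.92 × 1,572/2,268 = $163,786.68; over-quota = $236,302.92 − $163,786.68 = $72,516.24.
In-quota duty = $163,786.68 × 2% = $3,275.73. Over-quota duty = $72,516.24 × 7% = $5,076.14.
Line duty = $3,275.73 + $5,076.14 = $8,351.87.
Line 2 (16.89, Tyrune, 270 m², $45,200.70):
Base rate for 16.89 is 20%.
Origin Tyrune qualifies under the Drenune–Tyrune agreement and 16.89 is covered: preferential rate 16% applies instead.
Duty = $45,200.70 × 16% = $7,232.11.
Total = $8,351.87 + $7,232.11 = $15,583.98.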